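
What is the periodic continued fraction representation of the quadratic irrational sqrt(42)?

[6; (2, 12)]

Write x_i = (sqrt(42) + m_i)/d_i with (m_0, d_0) = (0, 1). a_0 = floor(sqrt(42)) = 6, since 6^2 = 36 <= 42 < 49 = 7^2.
Iterate m_{i+1} = d_i*a_i - m_i, d_{i+1} = (42 - m_{i+1}^2)/d_i, a_{i+1} = floor((a_0 + m_{i+1})/d_{i+1}):
  m_1 = 1*6 - 0 = 6, d_1 = (42 - 6^2)/1 = 6/1 = 6, a_1 = floor((6 + 6)/6) = 2.
  m_2 = 6*2 - 6 = 6, d_2 = (42 - 6^2)/6 = 6/6 = 1, a_2 = floor((6 + 6)/1) = 12.
  m_3 = 1*12 - 6 = 6, d_3 = (42 - 6^2)/1 = 6/1 = 6: (m_3, d_3) = (m_1, d_1) = (6, 6), so from here the quotients repeat a_1, a_2; the period length is 2.
Hence the expansion of sqrt(42) is a_0 = 6 followed by the repeating block 2, 12 (period 2).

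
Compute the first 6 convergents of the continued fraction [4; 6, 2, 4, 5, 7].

4/1, 25/6, 54/13, 241/58, 1259/303, 9054/2179

Using the convergent recurrence p_i = a_i*p_{i-1} + p_{i-2}, q_i = a_i*q_{i-1} + q_{i-2} with p_{-2}=0, p_{-1}=1, q_{-2}=1, q_{-1}=0:
  i=0: a_0=4, p_0 = 4*1 + 0 = 4, q_0 = 4*0 + 1 = 1.
  i=1: a_1=6, p_1 = 6*4 + 1 = 25, q_1 = 6*1 + 0 = 6.
  i=2: a_2=2, p_2 = 2*25 + 4 = 54, q_2 = 2*6 + 1 = 13.
  i=3: a_3=4, p_3 = 4*54 + 25 = 241, q_3 = 4*13 + 6 = 58.
  i=4: a_4=5, p_4 = 5*241 + 54 = 1259, q_4 = 5*58 + 13 = 303.
  i=5: a_5=7, p_5 = 7*1259 + 241 = 9054, q_5 = 7*303 + 58 = 2179.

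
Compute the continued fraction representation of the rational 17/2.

[8; 2]

Run the Euclidean algorithm on 17 and 2; the successive quotients are the partial quotients a_0, a_1, ... (each step inverts the fractional part left over by the previous one):
  17 = 8*2 + 1, so a_0 = 8.
  2 = 2*1 + 0, so a_1 = 2.
The remainder reaches 0 after 2 divisions, so the expansion has 2 partial quotients, read off in order.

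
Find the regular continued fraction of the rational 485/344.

[1; 2, 2, 3, 1, 1, 1, 5]

Run the Euclidean algorithm on 485 and 344; the successive quotients are the partial quotients a_0, a_1, ... (each step inverts the fractional part left over by the previous one):
  485 = 1*344 + 141, so a_0 = 1.
  344 = 2*141 + 62, so a_1 = 2.
  141 = 2*62 + 17, so a_2 = 2.
  62 = 3*17 + 11, so a_3 = 3.
  17 = 1*11 + 6, so a_4 = 1.
  11 = 1*6 + 5, so a_5 = 1.
  6 = 1*5 + 1, so a_6 = 1.
  5 = 5*1 + 0, so a_7 = 5.
The remainder reaches 0 after 8 divisions, so the expansion has 8 partial quotients, read off in order.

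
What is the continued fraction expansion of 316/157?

[2; 78, 2]

Run the Euclidean algorithm on 316 and 157; the successive quotients are the partial quotients a_0, a_1, ... (each step inverts the fractional part left over by the previous one):
  316 = 2*157 + 2, so a_0 = 2.
  157 = 78*2 + 1, so a_1 = 78.
  2 = 2*1 + 0, so a_2 = 2.
The remainder reaches 0 after 3 divisions, so the expansion has 3 partial quotients, read off in order.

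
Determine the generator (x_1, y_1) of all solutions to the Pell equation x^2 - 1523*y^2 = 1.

First expand sqrt(1523) as a continued fraction. With x_i = (sqrt(1523) + m_i)/d_i and (m_0, d_0) = (0, 1): a_0 = floor(sqrt(1523)) = 39, since 39^2 = 1521 <= 1523 < 1600 = 40^2.
Iterate m_{i+1} = d_i*a_i - m_i, d_{i+1} = (1523 - m_{i+1}^2)/d_i, a_{i+1} = floor((a_0 + m_{i+1})/d_{i+1}):
  m_1 = 1*39 - 0 = 39, d_1 = (1523 - 39^2)/1 = 2/1 = 2, a_1 = floor((39 + 39)/2) = 39.
  m_2 = 2*39 - 39 = 39, d_2 = (1523 - 39^2)/2 = 2/2 = 1, a_2 = floor((39 + 39)/1) = 78.
  m_3 = 1*78 - 39 = 39, d_3 = (1523 - 39^2)/1 = 2/1 = 2: (m_3, d_3) = (m_1, d_1) = (39, 2), so from here the quotients repeat a_1, a_2; the period length is 2.
So sqrt(1523) = [39; (39, 78)] with period length k = 2.
k is even, so the fundamental solution of x^2 - 1523y^2 = 1 is (p_{k-1}, q_{k-1}) = (p_1, q_1); compute convergents through index 1.
Convergents (p_i = a_i*p_{i-1} + p_{i-2}, q_i = a_i*q_{i-1} + q_{i-2} with p_{-2}=0, p_{-1}=1, q_{-2}=1, q_{-1}=0):
  i=0: a_0=39, p_0 = 39*1 + 0 = 39, q_0 = 39*0 + 1 = 1.
  i=1: a_1=39, p_1 = 39*39 + 1 = 1522, q_1 = 39*1 + 0 = 39.
Check: 1522^2 - 1523*39^2 = 2316484 - 2316483 = 1, so (x, y) = (1522, 39) solves the equation, and by the theorem it is the least positive solution.

(x, y) = (1522, 39)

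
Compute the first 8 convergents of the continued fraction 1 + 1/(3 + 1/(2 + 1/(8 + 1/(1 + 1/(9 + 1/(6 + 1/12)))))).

Using the convergent recurrence p_i = a_i*p_{i-1} + p_{i-2}, q_i = a_i*q_{i-1} + q_{i-2} with p_{-2}=0, p_{-1}=1, q_{-2}=1, q_{-1}=0:
  i=0: a_0=1, p_0 = 1*1 + 0 = 1, q_0 = 1*0 + 1 = 1.
  i=1: a_1=3, p_1 = 3*1 + 1 = 4, q_1 = 3*1 + 0 = 3.
  i=2: a_2=2, p_2 = 2*4 + 1 = 9, q_2 = 2*3 + 1 = 7.
  i=3: a_3=8, p_3 = 8*9 + 4 = 76, q_3 = 8*7 + 3 = 59.
  i=4: a_4=1, p_4 = 1*76 + 9 = 85, q_4 = 1*59 + 7 = 66.
  i=5: a_5=9, p_5 = 9*85 + 76 = 841, q_5 = 9*66 + 59 = 653.
  i=6: a_6=6, p_6 = 6*841 + 85 = 5131, q_6 = 6*653 + 66 = 3984.
  i=7: a_7=12, p_7 = 12*5131 + 841 = 62413, q_7 = 12*3984 + 653 = 48461.

1/1, 4/3, 9/7, 76/59, 85/66, 841/653, 5131/3984, 62413/48461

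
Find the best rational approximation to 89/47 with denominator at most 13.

17/9

Expand x = 89/47 as a continued fraction with the Euclidean algorithm:
  89 = 1*47 + 42, so a_0 = 1.
  47 = 1*42 + 5, so a_1 = 1.
  42 = 8*5 + 2, so a_2 = 8.
  5 = 2*2 + 1, so a_3 = 2.
  2 = 2*1 + 0, so a_4 = 2.
so x = [1; 1, 8, 2, 2].
Convergents (p_i = a_i*p_{i-1} + p_{i-2}, q_i = a_i*q_{i-1} + q_{i-2} with p_{-2}=0, p_{-1}=1, q_{-2}=1, q_{-1}=0), until the denominator exceeds 13:
  i=0: a_0=1, p_0 = 1*1 + 0 = 1, q_0 = 1*0 + 1 = 1.
  i=1: a_1=1, p_1 = 1*1 + 1 = 2, q_1 = 1*1 + 0 = 1.
  i=2: a_2=8, p_2 = 8*2 + 1 = 17, q_2 = 8*1 + 1 = 9.
  i=3: a_3=2, p_3 = 2*17 + 2 = 36, q_3 = 2*9 + 1 = 19.
q_3 = 19 > 13, so the last convergent with denominator <= 13 is p_2/q_2 = 17/9.
The closest fraction with denominator <= 13 is either p_2/q_2 or the intermediate fraction (k*p_2 + p_1)/(k*q_2 + q_1) with the largest k >= 1 whose denominator stays <= 13; these approach x as k grows, and every other convergent or intermediate fraction in range is farther away.
Largest k: floor((13 - q_1)/q_2) = floor((13 - 1)/9) = 1.
That gives (1*17 + 2)/(1*9 + 1) = 19/10.
Compare the errors: |x - 17/9| = |89*9 - 17*47|/(47*9) = 2/423, and |x - 19/10| = |89*10 - 19*47|/(47*10) = 3/470.
Cross-multiplying, 2*470 = 940 < 1269 = 3*423, so 2/423 is smaller: the convergent 17/9 is closer to x than 19/10.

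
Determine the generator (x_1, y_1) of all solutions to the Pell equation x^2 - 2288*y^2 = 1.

First expand sqrt(2288) as a continued fraction. With x_i = (sqrt(2288) + m_i)/d_i and (m_0, d_0) = (0, 1): a_0 = floor(sqrt(2288)) = 47, since 47^2 = 2209 <= 2288 < 2304 = 48^2.
Iterate m_{i+1} = d_i*a_i - m_i, d_{i+1} = (2288 - m_{i+1}^2)/d_i, a_{i+1} = floor((a_0 + m_{i+1})/d_{i+1}):
  m_1 = 1*47 - 0 = 47, d_1 = (2288 - 47^2)/1 = 79/1 = 79, a_1 = floor((47 + 47)/79) = 1.
  m_2 = 79*1 - 47 = 32, d_2 = (2288 - 32^2)/79 = 1264/79 = 16, a_2 = floor((47 + 32)/16) = 4.
  m_3 = 16*4 - 32 = 32, d_3 = (2288 - 32^2)/16 = 1264/16 = 79, a_3 = floor((47 + 32)/79) = 1.
  m_4 = 79*1 - 32 = 47, d_4 = (2288 - 47^2)/79 = 79/79 = 1, a_4 = floor((47 + 47)/1) = 94.
  m_5 = 1*94 - 47 = 47, d_5 = (2288 - 47^2)/1 = 79/1 = 79: (m_5, d_5) = (m_1, d_1) = (47, 79), so from here the quotients repeat a_1, ..., a_4; the period length is 4.
So sqrt(2288) = [47; (1, 4, 1, 94)] with period length k = 4.
k is even, so the fundamental solution of x^2 - 2288y^2 = 1 is (p_{k-1}, q_{k-1}) = (p_3, q_3); compute convergents through index 3.
Convergents (p_i = a_i*p_{i-1} + p_{i-2}, q_i = a_i*q_{i-1} + q_{i-2} with p_{-2}=0, p_{-1}=1, q_{-2}=1, q_{-1}=0):
  i=0: a_0=47, p_0 = 47*1 + 0 = 47, q_0 = 47*0 + 1 = 1.
  i=1: a_1=1, p_1 = 1*47 + 1 = 48, q_1 = 1*1 + 0 = 1.
  i=2: a_2=4, p_2 = 4*48 + 47 = 239, q_2 = 4*1 + 1 = 5.
  i=3: a_3=1, p_3 = 1*239 + 48 = 287, q_3 = 1*5 + 1 = 6.
Check: 287^2 - 2288*6^2 = 82369 - 82368 = 1, so (x, y) = (287, 6) solves the equation, and by the theorem it is the least positive solution.

(x, y) = (287, 6)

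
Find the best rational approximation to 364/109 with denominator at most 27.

10/3

Expand x = 364/109 as a continued fraction with the Euclidean algorithm:
  364 = 3*109 + 37, so a_0 = 3.
  109 = 2*37 + 35, so a_1 = 2.
  37 = 1*35 + 2, so a_2 = 1.
  35 = 17*2 + 1, so a_3 = 17.
  2 = 2*1 + 0, so a_4 = 2.
so x = [3; 2, 1, 17, 2].
Convergents (p_i = a_i*p_{i-1} + p_{i-2}, q_i = a_i*q_{i-1} + q_{i-2} with p_{-2}=0, p_{-1}=1, q_{-2}=1, q_{-1}=0), until the denominator exceeds 27:
  i=0: a_0=3, p_0 = 3*1 + 0 = 3, q_0 = 3*0 + 1 = 1.
  i=1: a_1=2, p_1 = 2*3 + 1 = 7, q_1 = 2*1 + 0 = 2.
  i=2: a_2=1, p_2 = 1*7 + 3 = 10, q_2 = 1*2 + 1 = 3.
  i=3: a_3=17, p_3 = 17*10 + 7 = 177, q_3 = 17*3 + 2 = 53.
q_3 = 53 > 27, so the last convergent with denominator <= 27 is p_2/q_2 = 10/3.
The closest fraction with denominator <= 27 is either p_2/q_2 or the intermediate fraction (k*p_2 + p_1)/(k*q_2 + q_1) with the largest k >= 1 whose denominator stays <= 27; these approach x as k grows, and every other convergent or intermediate fraction in range is farther away.
Largest k: floor((27 - q_1)/q_2) = floor((27 - 2)/3) = 8.
That gives (8*10 + 7)/(8*3 + 2) = 87/26.
Compare the errors: |x - 10/3| = |364*3 - 10*109|/(109*3) = 2/327, and |x - 87/26| = |364*26 - 87*109|/(109*26) = 19/2834.
Cross-multiplying, 2*2834 = 5668 < 6213 = 19*327, so 2/327 is smaller: the convergent 10/3 is closer to x than 87/26.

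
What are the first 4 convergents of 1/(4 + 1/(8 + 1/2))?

Using the convergent recurrence p_i = a_i*p_{i-1} + p_{i-2}, q_i = a_i*q_{i-1} + q_{i-2} with p_{-2}=0, p_{-1}=1, q_{-2}=1, q_{-1}=0:
  i=0: a_0=0, p_0 = 0*1 + 0 = 0, q_0 = 0*0 + 1 = 1.
  i=1: a_1=4, p_1 = 4*0 + 1 = 1, q_1 = 4*1 + 0 = 4.
  i=2: a_2=8, p_2 = 8*1 + 0 = 8, q_2 = 8*4 + 1 = 33.
  i=3: a_3=2, p_3 = 2*8 + 1 = 17, q_3 = 2*33 + 4 = 70.

0/1, 1/4, 8/33, 17/70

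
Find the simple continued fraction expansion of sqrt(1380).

[37; (6, 1, 2, 1, 6, 74)]

Write x_i = (sqrt(1380) + m_i)/d_i with (m_0, d_0) = (0, 1). a_0 = floor(sqrt(1380)) = 37, since 37^2 = 1369 <= 1380 < 1444 = 38^2.
Iterate m_{i+1} = d_i*a_i - m_i, d_{i+1} = (1380 - m_{i+1}^2)/d_i, a_{i+1} = floor((a_0 + m_{i+1})/d_{i+1}):
  m_1 = 1*37 - 0 = 37, d_1 = (1380 - 37^2)/1 = 11/1 = 11, a_1 = floor((37 + 37)/11) = 6.
  m_2 = 11*6 - 37 = 29, d_2 = (1380 - 29^2)/11 = 539/11 = 49, a_2 = floor((37 + 29)/49) = 1.
  m_3 = 49*1 - 29 = 20, d_3 = (1380 - 20^2)/49 = 980/49 = 20, a_3 = floor((37 + 20)/20) = 2.
  m_4 = 20*2 - 20 = 20, d_4 = (1380 - 20^2)/20 = 980/20 = 49, a_4 = floor((37 + 20)/49) = 1.
  m_5 = 49*1 - 20 = 29, d_5 = (1380 - 29^2)/49 = 539/49 = 11, a_5 = floor((37 + 29)/11) = 6.
  m_6 = 11*6 - 29 = 37, d_6 = (1380 - 37^2)/11 = 11/11 = 1, a_6 = floor((37 + 37)/1) = 74.
  m_7 = 1*74 - 37 = 37, d_7 = (1380 - 37^2)/1 = 11/1 = 11: (m_7, d_7) = (m_1, d_1) = (37, 11), so from here the quotients repeat a_1, ..., a_6; the period length is 6.
Hence the expansion of sqrt(1380) is a_0 = 37 followed by the repeating block 6, 1, 2, 1, 6, 74 (period 6).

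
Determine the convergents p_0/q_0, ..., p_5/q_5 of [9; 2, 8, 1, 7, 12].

Using the convergent recurrence p_i = a_i*p_{i-1} + p_{i-2}, q_i = a_i*q_{i-1} + q_{i-2} with p_{-2}=0, p_{-1}=1, q_{-2}=1, q_{-1}=0:
  i=0: a_0=9, p_0 = 9*1 + 0 = 9, q_0 = 9*0 + 1 = 1.
  i=1: a_1=2, p_1 = 2*9 + 1 = 19, q_1 = 2*1 + 0 = 2.
  i=2: a_2=8, p_2 = 8*19 + 9 = 161, q_2 = 8*2 + 1 = 17.
  i=3: a_3=1, p_3 = 1*161 + 19 = 180, q_3 = 1*17 + 2 = 19.
  i=4: a_4=7, p_4 = 7*180 + 161 = 1421, q_4 = 7*19 + 17 = 150.
  i=5: a_5=12, p_5 = 12*1421 + 180 = 17232, q_5 = 12*150 + 19 = 1819.

9/1, 19/2, 161/17, 180/19, 1421/150, 17232/1819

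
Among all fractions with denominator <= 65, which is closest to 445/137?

13/4

Expand x = 445/137 as a continued fraction with the Euclidean algorithm:
  445 = 3*137 + 34, so a_0 = 3.
  137 = 4*34 + 1, so a_1 = 4.
  34 = 34*1 + 0, so a_2 = 34.
so x = [3; 4, 34].
Convergents (p_i = a_i*p_{i-1} + p_{i-2}, q_i = a_i*q_{i-1} + q_{i-2} with p_{-2}=0, p_{-1}=1, q_{-2}=1, q_{-1}=0), until the denominator exceeds 65:
  i=0: a_0=3, p_0 = 3*1 + 0 = 3, q_0 = 3*0 + 1 = 1.
  i=1: a_1=4, p_1 = 4*3 + 1 = 13, q_1 = 4*1 + 0 = 4.
  i=2: a_2=34, p_2 = 34*13 + 3 = 445, q_2 = 34*4 + 1 = 137.
q_2 = 137 > 65, so the last convergent with denominator <= 65 is p_1/q_1 = 13/4.
The closest fraction with denominator <= 65 is either p_1/q_1 or the intermediate fraction (k*p_1 + p_0)/(k*q_1 + q_0) with the largest k >= 1 whose denominator stays <= 65; these approach x as k grows, and every other convergent or intermediate fraction in range is farther away.
Largest k: floor((65 - q_0)/q_1) = floor((65 - 1)/4) = 16.
That gives (16*13 + 3)/(16*4 + 1) = 211/65.
Compare the errors: |x - 13/4| = |445*4 - 13*137|/(137*4) = 1/548, and |x - 211/65| = |445*65 - 211*137|/(137*65) = 18/8905.
Cross-multiplying, 1*8905 = 8905 < 9864 = 18*548, so 1/548 is smaller: the convergent 13/4 is closer to x than 211/65.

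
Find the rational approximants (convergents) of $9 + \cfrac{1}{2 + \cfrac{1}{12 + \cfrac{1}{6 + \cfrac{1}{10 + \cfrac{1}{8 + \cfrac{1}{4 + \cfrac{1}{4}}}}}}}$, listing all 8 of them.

Using the convergent recurrence p_i = a_i*p_{i-1} + p_{i-2}, q_i = a_i*q_{i-1} + q_{i-2} with p_{-2}=0, p_{-1}=1, q_{-2}=1, q_{-1}=0:
  i=0: a_0=9, p_0 = 9*1 + 0 = 9, q_0 = 9*0 + 1 = 1.
  i=1: a_1=2, p_1 = 2*9 + 1 = 19, q_1 = 2*1 + 0 = 2.
  i=2: a_2=12, p_2 = 12*19 + 9 = 237, q_2 = 12*2 + 1 = 25.
  i=3: a_3=6, p_3 = 6*237 + 19 = 1441, q_3 = 6*25 + 2 = 152.
  i=4: a_4=10, p_4 = 10*1441 + 237 = 14647, q_4 = 10*152 + 25 = 1545.
  i=5: a_5=8, p_5 = 8*14647 + 1441 = 118617, q_5 = 8*1545 + 152 = 12512.
  i=6: a_6=4, p_6 = 4*118617 + 14647 = 489115, q_6 = 4*12512 + 1545 = 51593.
  i=7: a_7=4, p_7 = 4*489115 + 118617 = 2075077, q_7 = 4*51593 + 12512 = 218884.

9/1, 19/2, 237/25, 1441/152, 14647/1545, 118617/12512, 489115/51593, 2075077/218884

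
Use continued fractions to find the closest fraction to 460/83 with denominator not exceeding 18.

Expand x = 460/83 as a continued fraction with the Euclidean algorithm:
  460 = 5*83 + 45, so a_0 = 5.
  83 = 1*45 + 38, so a_1 = 1.
  45 = 1*38 + 7, so a_2 = 1.
  38 = 5*7 + 3, so a_3 = 5.
  7 = 2*3 + 1, so a_4 = 2.
  3 = 3*1 + 0, so a_5 = 3.
so x = [5; 1, 1, 5, 2, 3].
Convergents (p_i = a_i*p_{i-1} + p_{i-2}, q_i = a_i*q_{i-1} + q_{i-2} with p_{-2}=0, p_{-1}=1, q_{-2}=1, q_{-1}=0), until the denominator exceeds 18:
  i=0: a_0=5, p_0 = 5*1 + 0 = 5, q_0 = 5*0 + 1 = 1.
  i=1: a_1=1, p_1 = 1*5 + 1 = 6, q_1 = 1*1 + 0 = 1.
  i=2: a_2=1, p_2 = 1*6 + 5 = 11, q_2 = 1*1 + 1 = 2.
  i=3: a_3=5, p_3 = 5*11 + 6 = 61, q_3 = 5*2 + 1 = 11.
  i=4: a_4=2, p_4 = 2*61 + 11 = 133, q_4 = 2*11 + 2 = 24.
q_4 = 24 > 18, so the last convergent with denominator <= 18 is p_3/q_3 = 61/11.
The closest fraction with denominator <= 18 is either p_3/q_3 or the intermediate fraction (k*p_3 + p_2)/(k*q_3 + q_2) with the largest k >= 1 whose denominator stays <= 18; these approach x as k grows, and every other convergent or intermediate fraction in range is farther away.
Largest k: floor((18 - q_2)/q_3) = floor((18 - 2)/11) = 1.
That gives (1*61 + 11)/(1*11 + 2) = 72/13.
Compare the errors: |x - 61/11| = |460*11 - 61*83|/(83*11) = 3/913, and |x - 72/13| = |460*13 - 72*83|/(83*13) = 4/1079.
Cross-multiplying, 3*1079 = 3237 < 3652 = 4*913, so 3/913 is smaller: the convergent 61/11 is closer to x than 72/13.

61/11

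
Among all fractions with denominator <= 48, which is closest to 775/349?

91/41

Expand x = 775/349 as a continued fraction with the Euclidean algorithm:
  775 = 2*349 + 77, so a_0 = 2.
  349 = 4*77 + 41, so a_1 = 4.
  77 = 1*41 + 36, so a_2 = 1.
  41 = 1*36 + 5, so a_3 = 1.
  36 = 7*5 + 1, so a_4 = 7.
  5 = 5*1 + 0, so a_5 = 5.
so x = [2; 4, 1, 1, 7, 5].
Convergents (p_i = a_i*p_{i-1} + p_{i-2}, q_i = a_i*q_{i-1} + q_{i-2} with p_{-2}=0, p_{-1}=1, q_{-2}=1, q_{-1}=0), until the denominator exceeds 48:
  i=0: a_0=2, p_0 = 2*1 + 0 = 2, q_0 = 2*0 + 1 = 1.
  i=1: a_1=4, p_1 = 4*2 + 1 = 9, q_1 = 4*1 + 0 = 4.
  i=2: a_2=1, p_2 = 1*9 + 2 = 11, q_2 = 1*4 + 1 = 5.
  i=3: a_3=1, p_3 = 1*11 + 9 = 20, q_3 = 1*5 + 4 = 9.
  i=4: a_4=7, p_4 = 7*20 + 11 = 151, q_4 = 7*9 + 5 = 68.
q_4 = 68 > 48, so the last convergent with denominator <= 48 is p_3/q_3 = 20/9.
The closest fraction with denominator <= 48 is either p_3/q_3 or the intermediate fraction (k*p_3 + p_2)/(k*q_3 + q_2) with the largest k >= 1 whose denominator stays <= 48; these approach x as k grows, and every other convergent or intermediate fraction in range is farther away.
Largest k: floor((48 - q_2)/q_3) = floor((48 - 5)/9) = 4.
That gives (4*20 + 11)/(4*9 + 5) = 91/41.
Compare the errors: |x - 20/9| = |775*9 - 20*349|/(349*9) = 5/3141, and |x - 91/41| = |775*41 - 91*349|/(349*41) = 16/14309.
Cross-multiplying, 16*3141 = 50256 < 71545 = 5*14309, so 16/14309 is smaller: the intermediate fraction 91/41 is closer to x than 20/9.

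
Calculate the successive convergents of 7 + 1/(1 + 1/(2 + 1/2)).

7/1, 8/1, 23/3, 54/7

Using the convergent recurrence p_i = a_i*p_{i-1} + p_{i-2}, q_i = a_i*q_{i-1} + q_{i-2} with p_{-2}=0, p_{-1}=1, q_{-2}=1, q_{-1}=0:
  i=0: a_0=7, p_0 = 7*1 + 0 = 7, q_0 = 7*0 + 1 = 1.
  i=1: a_1=1, p_1 = 1*7 + 1 = 8, q_1 = 1*1 + 0 = 1.
  i=2: a_2=2, p_2 = 2*8 + 7 = 23, q_2 = 2*1 + 1 = 3.
  i=3: a_3=2, p_3 = 2*23 + 8 = 54, q_3 = 2*3 + 1 = 7.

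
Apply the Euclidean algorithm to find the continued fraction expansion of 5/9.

Run the Euclidean algorithm on 5 and 9; the successive quotients are the partial quotients a_0, a_1, ... (each step inverts the fractional part left over by the previous one):
  5 = 0*9 + 5, so a_0 = 0.
  9 = 1*5 + 4, so a_1 = 1.
  5 = 1*4 + 1, so a_2 = 1.
  4 = 4*1 + 0, so a_3 = 4.
The remainder reaches 0 after 4 divisions, so the expansion has 4 partial quotients, read off in order.

[0; 1, 1, 4]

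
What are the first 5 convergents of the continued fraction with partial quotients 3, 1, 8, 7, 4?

3/1, 4/1, 35/9, 249/64, 1031/265

Using the convergent recurrence p_i = a_i*p_{i-1} + p_{i-2}, q_i = a_i*q_{i-1} + q_{i-2} with p_{-2}=0, p_{-1}=1, q_{-2}=1, q_{-1}=0:
  i=0: a_0=3, p_0 = 3*1 + 0 = 3, q_0 = 3*0 + 1 = 1.
  i=1: a_1=1, p_1 = 1*3 + 1 = 4, q_1 = 1*1 + 0 = 1.
  i=2: a_2=8, p_2 = 8*4 + 3 = 35, q_2 = 8*1 + 1 = 9.
  i=3: a_3=7, p_3 = 7*35 + 4 = 249, q_3 = 7*9 + 1 = 64.
  i=4: a_4=4, p_4 = 4*249 + 35 = 1031, q_4 = 4*64 + 9 = 265.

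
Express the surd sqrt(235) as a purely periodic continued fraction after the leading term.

[15; (3, 30)]

Write x_i = (sqrt(235) + m_i)/d_i with (m_0, d_0) = (0, 1). a_0 = floor(sqrt(235)) = 15, since 15^2 = 225 <= 235 < 256 = 16^2.
Iterate m_{i+1} = d_i*a_i - m_i, d_{i+1} = (235 - m_{i+1}^2)/d_i, a_{i+1} = floor((a_0 + m_{i+1})/d_{i+1}):
  m_1 = 1*15 - 0 = 15, d_1 = (235 - 15^2)/1 = 10/1 = 10, a_1 = floor((15 + 15)/10) = 3.
  m_2 = 10*3 - 15 = 15, d_2 = (235 - 15^2)/10 = 10/10 = 1, a_2 = floor((15 + 15)/1) = 30.
  m_3 = 1*30 - 15 = 15, d_3 = (235 - 15^2)/1 = 10/1 = 10: (m_3, d_3) = (m_1, d_1) = (15, 10), so from here the quotients repeat a_1, a_2; the period length is 2.
Hence the expansion of sqrt(235) is a_0 = 15 followed by the repeating block 3, 30 (period 2).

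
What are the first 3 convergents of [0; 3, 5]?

0/1, 1/3, 5/16

Using the convergent recurrence p_i = a_i*p_{i-1} + p_{i-2}, q_i = a_i*q_{i-1} + q_{i-2} with p_{-2}=0, p_{-1}=1, q_{-2}=1, q_{-1}=0:
  i=0: a_0=0, p_0 = 0*1 + 0 = 0, q_0 = 0*0 + 1 = 1.
  i=1: a_1=3, p_1 = 3*0 + 1 = 1, q_1 = 3*1 + 0 = 3.
  i=2: a_2=5, p_2 = 5*1 + 0 = 5, q_2 = 5*3 + 1 = 16.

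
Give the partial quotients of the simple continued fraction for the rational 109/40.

Run the Euclidean algorithm on 109 and 40; the successive quotients are the partial quotients a_0, a_1, ... (each step inverts the fractional part left over by the previous one):
  109 = 2*40 + 29, so a_0 = 2.
  40 = 1*29 + 11, so a_1 = 1.
  29 = 2*11 + 7, so a_2 = 2.
  11 = 1*7 + 4, so a_3 = 1.
  7 = 1*4 + 3, so a_4 = 1.
  4 = 1*3 + 1, so a_5 = 1.
  3 = 3*1 + 0, so a_6 = 3.
The remainder reaches 0 after 7 divisions, so the expansion has 7 partial quotients, read off in order.

[2; 1, 2, 1, 1, 1, 3]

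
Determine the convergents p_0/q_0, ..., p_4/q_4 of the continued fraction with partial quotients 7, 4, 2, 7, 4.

7/1, 29/4, 65/9, 484/67, 2001/277

Using the convergent recurrence p_i = a_i*p_{i-1} + p_{i-2}, q_i = a_i*q_{i-1} + q_{i-2} with p_{-2}=0, p_{-1}=1, q_{-2}=1, q_{-1}=0:
  i=0: a_0=7, p_0 = 7*1 + 0 = 7, q_0 = 7*0 + 1 = 1.
  i=1: a_1=4, p_1 = 4*7 + 1 = 29, q_1 = 4*1 + 0 = 4.
  i=2: a_2=2, p_2 = 2*29 + 7 = 65, q_2 = 2*4 + 1 = 9.
  i=3: a_3=7, p_3 = 7*65 + 29 = 484, q_3 = 7*9 + 4 = 67.
  i=4: a_4=4, p_4 = 4*484 + 65 = 2001, q_4 = 4*67 + 9 = 277.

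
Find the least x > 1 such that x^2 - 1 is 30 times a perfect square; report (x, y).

(x, y) = (11, 2)

First expand sqrt(30) as a continued fraction. With x_i = (sqrt(30) + m_i)/d_i and (m_0, d_0) = (0, 1): a_0 = floor(sqrt(30)) = 5, since 5^2 = 25 <= 30 < 36 = 6^2.
Iterate m_{i+1} = d_i*a_i - m_i, d_{i+1} = (30 - m_{i+1}^2)/d_i, a_{i+1} = floor((a_0 + m_{i+1})/d_{i+1}):
  m_1 = 1*5 - 0 = 5, d_1 = (30 - 5^2)/1 = 5/1 = 5, a_1 = floor((5 + 5)/5) = 2.
  m_2 = 5*2 - 5 = 5, d_2 = (30 - 5^2)/5 = 5/5 = 1, a_2 = floor((5 + 5)/1) = 10.
  m_3 = 1*10 - 5 = 5, d_3 = (30 - 5^2)/1 = 5/1 = 5: (m_3, d_3) = (m_1, d_1) = (5, 5), so from here the quotients repeat a_1, a_2; the period length is 2.
So sqrt(30) = [5; (2, 10)] with period length k = 2.
k is even, so the fundamental solution of x^2 - 30y^2 = 1 is (p_{k-1}, q_{k-1}) = (p_1, q_1); compute convergents through index 1.
Convergents (p_i = a_i*p_{i-1} + p_{i-2}, q_i = a_i*q_{i-1} + q_{i-2} with p_{-2}=0, p_{-1}=1, q_{-2}=1, q_{-1}=0):
  i=0: a_0=5, p_0 = 5*1 + 0 = 5, q_0 = 5*0 + 1 = 1.
  i=1: a_1=2, p_1 = 2*5 + 1 = 11, q_1 = 2*1 + 0 = 2.
Check: 11^2 - 30*2^2 = 121 - 120 = 1, so (x, y) = (11, 2) solves the equation, and by the theorem it is the least positive solution.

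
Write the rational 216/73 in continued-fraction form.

[2; 1, 23, 3]

Run the Euclidean algorithm on 216 and 73; the successive quotients are the partial quotients a_0, a_1, ... (each step inverts the fractional part left over by the previous one):
  216 = 2*73 + 70, so a_0 = 2.
  73 = 1*70 + 3, so a_1 = 1.
  70 = 23*3 + 1, so a_2 = 23.
  3 = 3*1 + 0, so a_3 = 3.
The remainder reaches 0 after 4 divisions, so the expansion has 4 partial quotients, read off in order.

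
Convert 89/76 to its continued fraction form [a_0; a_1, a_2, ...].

Run the Euclidean algorithm on 89 and 76; the successive quotients are the partial quotients a_0, a_1, ... (each step inverts the fractional part left over by the previous one):
  89 = 1*76 + 13, so a_0 = 1.
  76 = 5*13 + 11, so a_1 = 5.
  13 = 1*11 + 2, so a_2 = 1.
  11 = 5*2 + 1, so a_3 = 5.
  2 = 2*1 + 0, so a_4 = 2.
The remainder reaches 0 after 5 divisions, so the expansion has 5 partial quotients, read off in order.

[1; 5, 1, 5, 2]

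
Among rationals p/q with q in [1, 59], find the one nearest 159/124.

50/39

Expand x = 159/124 as a continued fraction with the Euclidean algorithm:
  159 = 1*124 + 35, so a_0 = 1.
  124 = 3*35 + 19, so a_1 = 3.
  35 = 1*19 + 16, so a_2 = 1.
  19 = 1*16 + 3, so a_3 = 1.
  16 = 5*3 + 1, so a_4 = 5.
  3 = 3*1 + 0, so a_5 = 3.
so x = [1; 3, 1, 1, 5, 3].
Convergents (p_i = a_i*p_{i-1} + p_{i-2}, q_i = a_i*q_{i-1} + q_{i-2} with p_{-2}=0, p_{-1}=1, q_{-2}=1, q_{-1}=0), until the denominator exceeds 59:
  i=0: a_0=1, p_0 = 1*1 + 0 = 1, q_0 = 1*0 + 1 = 1.
  i=1: a_1=3, p_1 = 3*1 + 1 = 4, q_1 = 3*1 + 0 = 3.
  i=2: a_2=1, p_2 = 1*4 + 1 = 5, q_2 = 1*3 + 1 = 4.
  i=3: a_3=1, p_3 = 1*5 + 4 = 9, q_3 = 1*4 + 3 = 7.
  i=4: a_4=5, p_4 = 5*9 + 5 = 50, q_4 = 5*7 + 4 = 39.
  i=5: a_5=3, p_5 = 3*50 + 9 = 159, q_5 = 3*39 + 7 = 124.
q_5 = 124 > 59, so the last convergent with denominator <= 59 is p_4/q_4 = 50/39.
The closest fraction with denominator <= 59 is either p_4/q_4 or the intermediate fraction (k*p_4 + p_3)/(k*q_4 + q_3) with the largest k >= 1 whose denominator stays <= 59; these approach x as k grows, and every other convergent or intermediate fraction in range is farther away.
Largest k: floor((59 - q_3)/q_4) = floor((59 - 7)/39) = 1.
That gives (1*50 + 9)/(1*39 + 7) = 59/46.
Compare the errors: |x - 50/39| = |159*39 - 50*124|/(124*39) = 1/4836, and |x - 59/46| = |159*46 - 59*124|/(124*46) = 2/5704.
Cross-multiplying, 1*5704 = 5704 < 9672 = 2*4836, so 1/4836 is smaller: the convergent 50/39 is closer to x than 59/46.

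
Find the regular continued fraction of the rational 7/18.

[0; 2, 1, 1, 3]

Run the Euclidean algorithm on 7 and 18; the successive quotients are the partial quotients a_0, a_1, ... (each step inverts the fractional part left over by the previous one):
  7 = 0*18 + 7, so a_0 = 0.
  18 = 2*7 + 4, so a_1 = 2.
  7 = 1*4 + 3, so a_2 = 1.
  4 = 1*3 + 1, so a_3 = 1.
  3 = 3*1 + 0, so a_4 = 3.
The remainder reaches 0 after 5 divisions, so the expansion has 5 partial quotients, read off in order.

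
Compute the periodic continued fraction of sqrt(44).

[6; (1, 1, 1, 2, 1, 1, 1, 12)]

Write x_i = (sqrt(44) + m_i)/d_i with (m_0, d_0) = (0, 1). a_0 = floor(sqrt(44)) = 6, since 6^2 = 36 <= 44 < 49 = 7^2.
Iterate m_{i+1} = d_i*a_i - m_i, d_{i+1} = (44 - m_{i+1}^2)/d_i, a_{i+1} = floor((a_0 + m_{i+1})/d_{i+1}):
  m_1 = 1*6 - 0 = 6, d_1 = (44 - 6^2)/1 = 8/1 = 8, a_1 = floor((6 + 6)/8) = 1.
  m_2 = 8*1 - 6 = 2, d_2 = (44 - 2^2)/8 = 40/8 = 5, a_2 = floor((6 + 2)/5) = 1.
  m_3 = 5*1 - 2 = 3, d_3 = (44 - 3^2)/5 = 35/5 = 7, a_3 = floor((6 + 3)/7) = 1.
  m_4 = 7*1 - 3 = 4, d_4 = (44 - 4^2)/7 = 28/7 = 4, a_4 = floor((6 + 4)/4) = 2.
  m_5 = 4*2 - 4 = 4, d_5 = (44 - 4^2)/4 = 28/4 = 7, a_5 = floor((6 + 4)/7) = 1.
  m_6 = 7*1 - 4 = 3, d_6 = (44 - 3^2)/7 = 35/7 = 5, a_6 = floor((6 + 3)/5) = 1.
  m_7 = 5*1 - 3 = 2, d_7 = (44 - 2^2)/5 = 40/5 = 8, a_7 = floor((6 + 2)/8) = 1.
  m_8 = 8*1 - 2 = 6, d_8 = (44 - 6^2)/8 = 8/8 = 1, a_8 = floor((6 + 6)/1) = 12.
  m_9 = 1*12 - 6 = 6, d_9 = (44 - 6^2)/1 = 8/1 = 8: (m_9, d_9) = (m_1, d_1) = (6, 8), so from here the quotients repeat a_1, ..., a_8; the period length is 8.
Hence the expansion of sqrt(44) is a_0 = 6 followed by the repeating block 1, 1, 1, 2, 1, 1, 1, 12 (period 8).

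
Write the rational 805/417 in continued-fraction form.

Run the Euclidean algorithm on 805 and 417; the successive quotients are the partial quotients a_0, a_1, ... (each step inverts the fractional part left over by the previous one):
  805 = 1*417 + 388, so a_0 = 1.
  417 = 1*388 + 29, so a_1 = 1.
  388 = 13*29 + 11, so a_2 = 13.
  29 = 2*11 + 7, so a_3 = 2.
  11 = 1*7 + 4, so a_4 = 1.
  7 = 1*4 + 3, so a_5 = 1.
  4 = 1*3 + 1, so a_6 = 1.
  3 = 3*1 + 0, so a_7 = 3.
The remainder reaches 0 after 8 divisions, so the expansion has 8 partial quotients, read off in order.

[1; 1, 13, 2, 1, 1, 1, 3]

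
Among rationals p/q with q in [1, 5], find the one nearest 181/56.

Expand x = 181/56 as a continued fraction with the Euclidean algorithm:
  181 = 3*56 + 13, so a_0 = 3.
  56 = 4*13 + 4, so a_1 = 4.
  13 = 3*4 + 1, so a_2 = 3.
  4 = 4*1 + 0, so a_3 = 4.
so x = [3; 4, 3, 4].
Convergents (p_i = a_i*p_{i-1} + p_{i-2}, q_i = a_i*q_{i-1} + q_{i-2} with p_{-2}=0, p_{-1}=1, q_{-2}=1, q_{-1}=0), until the denominator exceeds 5:
  i=0: a_0=3, p_0 = 3*1 + 0 = 3, q_0 = 3*0 + 1 = 1.
  i=1: a_1=4, p_1 = 4*3 + 1 = 13, q_1 = 4*1 + 0 = 4.
  i=2: a_2=3, p_2 = 3*13 + 3 = 42, q_2 = 3*4 + 1 = 13.
q_2 = 13 > 5, so the last convergent with denominator <= 5 is p_1/q_1 = 13/4.
The closest fraction with denominator <= 5 is either p_1/q_1 or the intermediate fraction (k*p_1 + p_0)/(k*q_1 + q_0) with the largest k >= 1 whose denominator stays <= 5; these approach x as k grows, and every other convergent or intermediate fraction in range is farther away.
Largest k: floor((5 - q_0)/q_1) = floor((5 - 1)/4) = 1.
That gives (1*13 + 3)/(1*4 + 1) = 16/5.
Compare the errors: |x - 13/4| = |181*4 - 13*56|/(56*4) = 4/224, and |x - 16/5| = |181*5 - 16*56|/(56*5) = 9/280.
Cross-multiplying, 4*280 = 1120 < 2016 = 9*224, so 4/224 is smaller: the convergent 13/4 is closer to x than 16/5.

13/4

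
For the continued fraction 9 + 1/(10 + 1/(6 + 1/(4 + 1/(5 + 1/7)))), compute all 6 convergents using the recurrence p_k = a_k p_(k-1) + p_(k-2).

9/1, 91/10, 555/61, 2311/254, 12110/1331, 87081/9571

Using the convergent recurrence p_i = a_i*p_{i-1} + p_{i-2}, q_i = a_i*q_{i-1} + q_{i-2} with p_{-2}=0, p_{-1}=1, q_{-2}=1, q_{-1}=0:
  i=0: a_0=9, p_0 = 9*1 + 0 = 9, q_0 = 9*0 + 1 = 1.
  i=1: a_1=10, p_1 = 10*9 + 1 = 91, q_1 = 10*1 + 0 = 10.
  i=2: a_2=6, p_2 = 6*91 + 9 = 555, q_2 = 6*10 + 1 = 61.
  i=3: a_3=4, p_3 = 4*555 + 91 = 2311, q_3 = 4*61 + 10 = 254.
  i=4: a_4=5, p_4 = 5*2311 + 555 = 12110, q_4 = 5*254 + 61 = 1331.
  i=5: a_5=7, p_5 = 7*12110 + 2311 = 87081, q_5 = 7*1331 + 254 = 9571.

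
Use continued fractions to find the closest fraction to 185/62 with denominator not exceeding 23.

Expand x = 185/62 as a continued fraction with the Euclidean algorithm:
  185 = 2*62 + 61, so a_0 = 2.
  62 = 1*61 + 1, so a_1 = 1.
  61 = 61*1 + 0, so a_2 = 61.
so x = [2; 1, 61].
Convergents (p_i = a_i*p_{i-1} + p_{i-2}, q_i = a_i*q_{i-1} + q_{i-2} with p_{-2}=0, p_{-1}=1, q_{-2}=1, q_{-1}=0), until the denominator exceeds 23:
  i=0: a_0=2, p_0 = 2*1 + 0 = 2, q_0 = 2*0 + 1 = 1.
  i=1: a_1=1, p_1 = 1*2 + 1 = 3, q_1 = 1*1 + 0 = 1.
  i=2: a_2=61, p_2 = 61*3 + 2 = 185, q_2 = 61*1 + 1 = 62.
q_2 = 62 > 23, so the last convergent with denominator <= 23 is p_1/q_1 = 3/1.
The closest fraction with denominator <= 23 is either p_1/q_1 or the intermediate fraction (k*p_1 + p_0)/(k*q_1 + q_0) with the largest k >= 1 whose denominator stays <= 23; these approach x as k grows, and every other convergent or intermediate fraction in range is farther away.
Largest k: floor((23 - q_0)/q_1) = floor((23 - 1)/1) = 22.
That gives (22*3 + 2)/(22*1 + 1) = 68/23.
Compare the errors: |x - 3/1| = |185*1 - 3*62|/(62*1) = 1/62, and |x - 68/23| = |185*23 - 68*62|/(62*23) = 39/1426.
Cross-multiplying, 1*1426 = 1426 < 2418 = 39*62, so 1/62 is smaller: the convergent 3/1 is closer to x than 68/23.

3/1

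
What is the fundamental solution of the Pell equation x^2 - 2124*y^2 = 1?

First expand sqrt(2124) as a continued fraction. With x_i = (sqrt(2124) + m_i)/d_i and (m_0, d_0) = (0, 1): a_0 = floor(sqrt(2124)) = 46, since 46^2 = 2116 <= 2124 < 2209 = 47^2.
Iterate m_{i+1} = d_i*a_i - m_i, d_{i+1} = (2124 - m_{i+1}^2)/d_i, a_{i+1} = floor((a_0 + m_{i+1})/d_{i+1}):
  m_1 = 1*46 - 0 = 46, d_1 = (2124 - 46^2)/1 = 8/1 = 8, a_1 = floor((46 + 46)/8) = 11.
  m_2 = 8*11 - 46 = 42, d_2 = (2124 - 42^2)/8 = 360/8 = 45, a_2 = floor((46 + 42)/45) = 1.
  m_3 = 45*1 - 42 = 3, d_3 = (2124 - 3^2)/45 = 2115/45 = 47, a_3 = floor((46 + 3)/47) = 1.
  m_4 = 47*1 - 3 = 44, d_4 = (2124 - 44^2)/47 = 188/47 = 4, a_4 = floor((46 + 44)/4) = 22.
  m_5 = 4*22 - 44 = 44, d_5 = (2124 - 44^2)/4 = 188/4 = 47, a_5 = floor((46 + 44)/47) = 1.
  m_6 = 47*1 - 44 = 3, d_6 = (2124 - 3^2)/47 = 2115/47 = 45, a_6 = floor((46 + 3)/45) = 1.
  m_7 = 45*1 - 3 = 42, d_7 = (2124 - 42^2)/45 = 360/45 = 8, a_7 = floor((46 + 42)/8) = 11.
  m_8 = 8*11 - 42 = 46, d_8 = (2124 - 46^2)/8 = 8/8 = 1, a_8 = floor((46 + 46)/1) = 92.
  m_9 = 1*92 - 46 = 46, d_9 = (2124 - 46^2)/1 = 8/1 = 8: (m_9, d_9) = (m_1, d_1) = (46, 8), so from here the quotients repeat a_1, ..., a_8; the period length is 8.
So sqrt(2124) = [46; (11, 1, 1, 22, 1, 1, 11, 92)] with period length k = 8.
k is even, so the fundamental solution of x^2 - 2124y^2 = 1 is (p_{k-1}, q_{k-1}) = (p_7, q_7); compute convergents through index 7.
Convergents (p_i = a_i*p_{i-1} + p_{i-2}, q_i = a_i*q_{i-1} + q_{i-2} with p_{-2}=0, p_{-1}=1, q_{-2}=1, q_{-1}=0):
  i=0: a_0=46, p_0 = 46*1 + 0 = 46, q_0 = 46*0 + 1 = 1.
  i=1: a_1=11, p_1 = 11*46 + 1 = 507, q_1 = 11*1 + 0 = 11.
  i=2: a_2=1, p_2 = 1*507 + 46 = 553, q_2 = 1*11 + 1 = 12.
  i=3: a_3=1, p_3 = 1*553 + 507 = 1060, q_3 = 1*12 + 11 = 23.
  i=4: a_4=22, p_4 = 22*1060 + 553 = 23873, q_4 = 22*23 + 12 = 518.
  i=5: a_5=1, p_5 = 1*23873 + 1060 = 24933, q_5 = 1*518 + 23 = 541.
  i=6: a_6=1, p_6 = 1*24933 + 23873 = 48806, q_6 = 1*541 + 518 = 1059.
  i=7: a_7=11, p_7 = 11*48806 + 24933 = 561799, q_7 = 11*1059 + 541 = 12190.
Check: 561799^2 - 2124*12190^2 = 315618116401 - 315618116400 = 1, so (x, y) = (561799, 12190) solves the equation, and by the theorem it is the least positive solution.

(x, y) = (561799, 12190)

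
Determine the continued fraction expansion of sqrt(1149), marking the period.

[33; (1, 8, 1, 2, 3, 22, 3, 2, 1, 8, 1, 66)]

Write x_i = (sqrt(1149) + m_i)/d_i with (m_0, d_0) = (0, 1). a_0 = floor(sqrt(1149)) = 33, since 33^2 = 1089 <= 1149 < 1156 = 34^2.
Iterate m_{i+1} = d_i*a_i - m_i, d_{i+1} = (1149 - m_{i+1}^2)/d_i, a_{i+1} = floor((a_0 + m_{i+1})/d_{i+1}):
  m_1 = 1*33 - 0 = 33, d_1 = (1149 - 33^2)/1 = 60/1 = 60, a_1 = floor((33 + 33)/60) = 1.
  m_2 = 60*1 - 33 = 27, d_2 = (1149 - 27^2)/60 = 420/60 = 7, a_2 = floor((33 + 27)/7) = 8.
  m_3 = 7*8 - 27 = 29, d_3 = (1149 - 29^2)/7 = 308/7 = 44, a_3 = floor((33 + 29)/44) = 1.
  m_4 = 44*1 - 29 = 15, d_4 = (1149 - 15^2)/44 = 924/44 = 21, a_4 = floor((33 + 15)/21) = 2.
  m_5 = 21*2 - 15 = 27, d_5 = (1149 - 27^2)/21 = 420/21 = 20, a_5 = floor((33 + 27)/20) = 3.
  m_6 = 20*3 - 27 = 33, d_6 = (1149 - 33^2)/20 = 60/20 = 3, a_6 = floor((33 + 33)/3) = 22.
  m_7 = 3*22 - 33 = 33, d_7 = (1149 - 33^2)/3 = 60/3 = 20, a_7 = floor((33 + 33)/20) = 3.
  m_8 = 20*3 - 33 = 27, d_8 = (1149 - 27^2)/20 = 420/20 = 21, a_8 = floor((33 + 27)/21) = 2.
  m_9 = 21*2 - 27 = 15, d_9 = (1149 - 15^2)/21 = 924/21 = 44, a_9 = floor((33 + 15)/44) = 1.
  m_10 = 44*1 - 15 = 29, d_10 = (1149 - 29^2)/44 = 308/44 = 7, a_10 = floor((33 + 29)/7) = 8.
  m_11 = 7*8 - 29 = 27, d_11 = (1149 - 27^2)/7 = 420/7 = 60, a_11 = floor((33 + 27)/60) = 1.
  m_12 = 60*1 - 27 = 33, d_12 = (1149 - 33^2)/60 = 60/60 = 1, a_12 = floor((33 + 33)/1) = 66.
  m_13 = 1*66 - 33 = 33, d_13 = (1149 - 33^2)/1 = 60/1 = 60: (m_13, d_13) = (m_1, d_1) = (33, 60), so from here the quotients repeat a_1, ..., a_12; the period length is 12.
Hence the expansion of sqrt(1149) is a_0 = 33 followed by the repeating block 1, 8, 1, 2, 3, 22, 3, 2, 1, 8, 1, 66 (period 12).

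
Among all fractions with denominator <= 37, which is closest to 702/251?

Expand x = 702/251 as a continued fraction with the Euclidean algorithm:
  702 = 2*251 + 200, so a_0 = 2.
  251 = 1*200 + 51, so a_1 = 1.
  200 = 3*51 + 47, so a_2 = 3.
  51 = 1*47 + 4, so a_3 = 1.
  47 = 11*4 + 3, so a_4 = 11.
  4 = 1*3 + 1, so a_5 = 1.
  3 = 3*1 + 0, so a_6 = 3.
so x = [2; 1, 3, 1, 11, 1, 3].
Convergents (p_i = a_i*p_{i-1} + p_{i-2}, q_i = a_i*q_{i-1} + q_{i-2} with p_{-2}=0, p_{-1}=1, q_{-2}=1, q_{-1}=0), until the denominator exceeds 37:
  i=0: a_0=2, p_0 = 2*1 + 0 = 2, q_0 = 2*0 + 1 = 1.
  i=1: a_1=1, p_1 = 1*2 + 1 = 3, q_1 = 1*1 + 0 = 1.
  i=2: a_2=3, p_2 = 3*3 + 2 = 11, q_2 = 3*1 + 1 = 4.
  i=3: a_3=1, p_3 = 1*11 + 3 = 14, q_3 = 1*4 + 1 = 5.
  i=4: a_4=11, p_4 = 11*14 + 11 = 165, q_4 = 11*5 + 4 = 59.
q_4 = 59 > 37, so the last convergent with denominator <= 37 is p_3/q_3 = 14/5.
The closest fraction with denominator <= 37 is either p_3/q_3 or the intermediate fraction (k*p_3 + p_2)/(k*q_3 + q_2) with the largest k >= 1 whose denominator stays <= 37; these approach x as k grows, and every other convergent or intermediate fraction in range is farther away.
Largest k: floor((37 - q_2)/q_3) = floor((37 - 4)/5) = 6.
That gives (6*14 + 11)/(6*5 + 4) = 95/34.
Compare the errors: |x - 14/5| = |702*5 - 14*251|/(251*5) = 4/1255, and |x - 95/34| = |702*34 - 95*251|/(251*34) = 23/8534.
Cross-multiplying, 23*1255 = 28865 < 34136 = 4*8534, so 23/8534 is smaller: the intermediate fraction 95/34 is closer to x than 14/5.

95/34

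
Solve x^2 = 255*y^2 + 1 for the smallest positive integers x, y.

First expand sqrt(255) as a continued fraction. With x_i = (sqrt(255) + m_i)/d_i and (m_0, d_0) = (0, 1): a_0 = floor(sqrt(255)) = 15, since 15^2 = 225 <= 255 < 256 = 16^2.
Iterate m_{i+1} = d_i*a_i - m_i, d_{i+1} = (255 - m_{i+1}^2)/d_i, a_{i+1} = floor((a_0 + m_{i+1})/d_{i+1}):
  m_1 = 1*15 - 0 = 15, d_1 = (255 - 15^2)/1 = 30/1 = 30, a_1 = floor((15 + 15)/30) = 1.
  m_2 = 30*1 - 15 = 15, d_2 = (255 - 15^2)/30 = 30/30 = 1, a_2 = floor((15 + 15)/1) = 30.
  m_3 = 1*30 - 15 = 15, d_3 = (255 - 15^2)/1 = 30/1 = 30: (m_3, d_3) = (m_1, d_1) = (15, 30), so from here the quotients repeat a_1, a_2; the period length is 2.
So sqrt(255) = [15; (1, 30)] with period length k = 2.
k is even, so the fundamental solution of x^2 - 255y^2 = 1 is (p_{k-1}, q_{k-1}) = (p_1, q_1); compute convergents through index 1.
Convergents (p_i = a_i*p_{i-1} + p_{i-2}, q_i = a_i*q_{i-1} + q_{i-2} with p_{-2}=0, p_{-1}=1, q_{-2}=1, q_{-1}=0):
  i=0: a_0=15, p_0 = 15*1 + 0 = 15, q_0 = 15*0 + 1 = 1.
  i=1: a_1=1, p_1 = 1*15 + 1 = 16, q_1 = 1*1 + 0 = 1.
Check: 16^2 - 255*1^2 = 256 - 255 = 1, so (x, y) = (16, 1) solves the equation, and by the theorem it is the least positive solution.

(x, y) = (16, 1)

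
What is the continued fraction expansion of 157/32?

Run the Euclidean algorithm on 157 and 32; the successive quotients are the partial quotients a_0, a_1, ... (each step inverts the fractional part left over by the previous one):
  157 = 4*32 + 29, so a_0 = 4.
  32 = 1*29 + 3, so a_1 = 1.
  29 = 9*3 + 2, so a_2 = 9.
  3 = 1*2 + 1, so a_3 = 1.
  2 = 2*1 + 0, so a_4 = 2.
The remainder reaches 0 after 5 divisions, so the expansion has 5 partial quotients, read off in order.

[4; 1, 9, 1, 2]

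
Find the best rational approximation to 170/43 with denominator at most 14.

55/14

Expand x = 170/43 as a continued fraction with the Euclidean algorithm:
  170 = 3*43 + 41, so a_0 = 3.
  43 = 1*41 + 2, so a_1 = 1.
  41 = 20*2 + 1, so a_2 = 20.
  2 = 2*1 + 0, so a_3 = 2.
so x = [3; 1, 20, 2].
Convergents (p_i = a_i*p_{i-1} + p_{i-2}, q_i = a_i*q_{i-1} + q_{i-2} with p_{-2}=0, p_{-1}=1, q_{-2}=1, q_{-1}=0), until the denominator exceeds 14:
  i=0: a_0=3, p_0 = 3*1 + 0 = 3, q_0 = 3*0 + 1 = 1.
  i=1: a_1=1, p_1 = 1*3 + 1 = 4, q_1 = 1*1 + 0 = 1.
  i=2: a_2=20, p_2 = 20*4 + 3 = 83, q_2 = 20*1 + 1 = 21.
q_2 = 21 > 14, so the last convergent with denominator <= 14 is p_1/q_1 = 4/1.
The closest fraction with denominator <= 14 is either p_1/q_1 or the intermediate fraction (k*p_1 + p_0)/(k*q_1 + q_0) with the largest k >= 1 whose denominator stays <= 14; these approach x as k grows, and every other convergent or intermediate fraction in range is farther away.
Largest k: floor((14 - q_0)/q_1) = floor((14 - 1)/1) = 13.
That gives (13*4 + 3)/(13*1 + 1) = 55/14.
Compare the errors: |x - 4/1| = |170*1 - 4*43|/(43*1) = 2/43, and |x - 55/14| = |170*14 - 55*43|/(43*14) = 15/602.
Cross-multiplying, 15*43 = 645 < 1204 = 2*602, so 15/602 is smaller: the intermediate fraction 55/14 is closer to x than 4/1.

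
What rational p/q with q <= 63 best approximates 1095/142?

Expand x = 1095/142 as a continued fraction with the Euclidean algorithm:
  1095 = 7*142 + 101, so a_0 = 7.
  142 = 1*101 + 41, so a_1 = 1.
  101 = 2*41 + 19, so a_2 = 2.
  41 = 2*19 + 3, so a_3 = 2.
  19 = 6*3 + 1, so a_4 = 6.
  3 = 3*1 + 0, so a_5 = 3.
so x = [7; 1, 2, 2, 6, 3].
Convergents (p_i = a_i*p_{i-1} + p_{i-2}, q_i = a_i*q_{i-1} + q_{i-2} with p_{-2}=0, p_{-1}=1, q_{-2}=1, q_{-1}=0), until the denominator exceeds 63:
  i=0: a_0=7, p_0 = 7*1 + 0 = 7, q_0 = 7*0 + 1 = 1.
  i=1: a_1=1, p_1 = 1*7 + 1 = 8, q_1 = 1*1 + 0 = 1.
  i=2: a_2=2, p_2 = 2*8 + 7 = 23, q_2 = 2*1 + 1 = 3.
  i=3: a_3=2, p_3 = 2*23 + 8 = 54, q_3 = 2*3 + 1 = 7.
  i=4: a_4=6, p_4 = 6*54 + 23 = 347, q_4 = 6*7 + 3 = 45.
  i=5: a_5=3, p_5 = 3*347 + 54 = 1095, q_5 = 3*45 + 7 = 142.
q_5 = 142 > 63, so the last convergent with denominator <= 63 is p_4/q_4 = 347/45.
The closest fraction with denominator <= 63 is either p_4/q_4 or the intermediate fraction (k*p_4 + p_3)/(k*q_4 + q_3) with the largest k >= 1 whose denominator stays <= 63; these approach x as k grows, and every other convergent or intermediate fraction in range is farther away.
Largest k: floor((63 - q_3)/q_4) = floor((63 - 7)/45) = 1.
That gives (1*347 + 54)/(1*45 + 7) = 401/52.
Compare the errors: |x - 347/45| = |1095*45 - 347*142|/(142*45) = 1/6390, and |x - 401/52| = |1095*52 - 401*142|/(142*52) = 2/7384.
Cross-multiplying, 1*7384 = 7384 < 12780 = 2*6390, so 1/6390 is smaller: the convergent 347/45 is closer to x than 401/52.

347/45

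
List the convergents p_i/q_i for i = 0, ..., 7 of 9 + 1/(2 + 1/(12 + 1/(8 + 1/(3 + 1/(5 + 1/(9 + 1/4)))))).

9/1, 19/2, 237/25, 1915/202, 5982/631, 31825/3357, 292407/30844, 1201453/126733

Using the convergent recurrence p_i = a_i*p_{i-1} + p_{i-2}, q_i = a_i*q_{i-1} + q_{i-2} with p_{-2}=0, p_{-1}=1, q_{-2}=1, q_{-1}=0:
  i=0: a_0=9, p_0 = 9*1 + 0 = 9, q_0 = 9*0 + 1 = 1.
  i=1: a_1=2, p_1 = 2*9 + 1 = 19, q_1 = 2*1 + 0 = 2.
  i=2: a_2=12, p_2 = 12*19 + 9 = 237, q_2 = 12*2 + 1 = 25.
  i=3: a_3=8, p_3 = 8*237 + 19 = 1915, q_3 = 8*25 + 2 = 202.
  i=4: a_4=3, p_4 = 3*1915 + 237 = 5982, q_4 = 3*202 + 25 = 631.
  i=5: a_5=5, p_5 = 5*5982 + 1915 = 31825, q_5 = 5*631 + 202 = 3357.
  i=6: a_6=9, p_6 = 9*31825 + 5982 = 292407, q_6 = 9*3357 + 631 = 30844.
  i=7: a_7=4, p_7 = 4*292407 + 31825 = 1201453, q_7 = 4*30844 + 3357 = 126733.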